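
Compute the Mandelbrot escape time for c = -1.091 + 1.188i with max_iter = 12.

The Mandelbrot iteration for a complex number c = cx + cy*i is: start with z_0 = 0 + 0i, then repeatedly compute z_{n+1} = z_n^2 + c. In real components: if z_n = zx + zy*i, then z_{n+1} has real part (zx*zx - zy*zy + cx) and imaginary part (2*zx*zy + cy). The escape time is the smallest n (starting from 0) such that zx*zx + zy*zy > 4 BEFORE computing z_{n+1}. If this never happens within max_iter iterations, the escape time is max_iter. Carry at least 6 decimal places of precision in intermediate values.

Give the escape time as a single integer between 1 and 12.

z_0 = 0 + 0i, c = -1.0910 + 1.1880i
Iter 1: z = -1.0910 + 1.1880i, |z|^2 = 2.6016
Iter 2: z = -1.3121 + -1.4042i, |z|^2 = 3.6933
Iter 3: z = -1.3413 + 4.8728i, |z|^2 = 25.5437
Escaped at iteration 3

Answer: 3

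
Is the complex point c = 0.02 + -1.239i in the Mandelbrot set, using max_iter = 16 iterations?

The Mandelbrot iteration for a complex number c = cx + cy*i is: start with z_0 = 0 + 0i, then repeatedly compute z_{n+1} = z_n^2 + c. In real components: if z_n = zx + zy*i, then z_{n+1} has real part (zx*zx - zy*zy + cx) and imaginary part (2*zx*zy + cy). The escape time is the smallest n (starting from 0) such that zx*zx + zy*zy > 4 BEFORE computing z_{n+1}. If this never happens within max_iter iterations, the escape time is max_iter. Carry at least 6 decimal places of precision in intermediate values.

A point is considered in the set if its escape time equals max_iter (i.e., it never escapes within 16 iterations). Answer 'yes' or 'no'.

Answer: no

Derivation:
z_0 = 0 + 0i, c = 0.0200 + -1.2390i
Iter 1: z = 0.0200 + -1.2390i, |z|^2 = 1.5355
Iter 2: z = -1.5147 + -1.2886i, |z|^2 = 3.9548
Iter 3: z = 0.6540 + 2.6646i, |z|^2 = 7.5279
Escaped at iteration 3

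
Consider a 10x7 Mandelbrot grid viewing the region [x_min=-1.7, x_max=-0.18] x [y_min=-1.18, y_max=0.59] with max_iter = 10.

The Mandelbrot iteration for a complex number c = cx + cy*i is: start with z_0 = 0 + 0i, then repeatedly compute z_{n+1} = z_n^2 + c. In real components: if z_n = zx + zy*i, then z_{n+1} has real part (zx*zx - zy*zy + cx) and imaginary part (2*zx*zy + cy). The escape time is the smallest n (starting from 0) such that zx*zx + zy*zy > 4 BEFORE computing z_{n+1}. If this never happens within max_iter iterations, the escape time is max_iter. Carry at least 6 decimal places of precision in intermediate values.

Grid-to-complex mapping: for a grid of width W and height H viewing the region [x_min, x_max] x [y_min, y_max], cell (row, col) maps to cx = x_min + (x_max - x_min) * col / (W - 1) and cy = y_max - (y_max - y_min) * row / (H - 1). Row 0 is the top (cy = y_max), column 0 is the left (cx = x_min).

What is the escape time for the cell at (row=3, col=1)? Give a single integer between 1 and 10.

Answer: 5

Derivation:
z_0 = 0 + 0i, c = -1.5311 + -0.2950i
Iter 1: z = -1.5311 + -0.2950i, |z|^2 = 2.4313
Iter 2: z = 0.7262 + 0.6084i, |z|^2 = 0.8974
Iter 3: z = -1.3739 + 0.5885i, |z|^2 = 2.2339
Iter 4: z = 0.0101 + -1.9122i, |z|^2 = 3.6565
Iter 5: z = -5.1874 + -0.3336i, |z|^2 = 27.0201
Escaped at iteration 5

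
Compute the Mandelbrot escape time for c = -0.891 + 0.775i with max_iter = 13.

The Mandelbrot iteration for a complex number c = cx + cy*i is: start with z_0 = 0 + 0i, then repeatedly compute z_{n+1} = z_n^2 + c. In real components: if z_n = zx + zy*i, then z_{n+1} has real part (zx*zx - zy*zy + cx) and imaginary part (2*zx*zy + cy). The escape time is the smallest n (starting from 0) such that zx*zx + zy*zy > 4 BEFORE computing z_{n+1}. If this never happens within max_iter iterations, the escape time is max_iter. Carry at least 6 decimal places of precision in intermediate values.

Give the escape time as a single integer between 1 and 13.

z_0 = 0 + 0i, c = -0.8910 + 0.7750i
Iter 1: z = -0.8910 + 0.7750i, |z|^2 = 1.3945
Iter 2: z = -0.6977 + -0.6061i, |z|^2 = 0.8541
Iter 3: z = -0.7714 + 1.6207i, |z|^2 = 3.2219
Iter 4: z = -2.9226 + -1.7256i, |z|^2 = 11.5197
Escaped at iteration 4

Answer: 4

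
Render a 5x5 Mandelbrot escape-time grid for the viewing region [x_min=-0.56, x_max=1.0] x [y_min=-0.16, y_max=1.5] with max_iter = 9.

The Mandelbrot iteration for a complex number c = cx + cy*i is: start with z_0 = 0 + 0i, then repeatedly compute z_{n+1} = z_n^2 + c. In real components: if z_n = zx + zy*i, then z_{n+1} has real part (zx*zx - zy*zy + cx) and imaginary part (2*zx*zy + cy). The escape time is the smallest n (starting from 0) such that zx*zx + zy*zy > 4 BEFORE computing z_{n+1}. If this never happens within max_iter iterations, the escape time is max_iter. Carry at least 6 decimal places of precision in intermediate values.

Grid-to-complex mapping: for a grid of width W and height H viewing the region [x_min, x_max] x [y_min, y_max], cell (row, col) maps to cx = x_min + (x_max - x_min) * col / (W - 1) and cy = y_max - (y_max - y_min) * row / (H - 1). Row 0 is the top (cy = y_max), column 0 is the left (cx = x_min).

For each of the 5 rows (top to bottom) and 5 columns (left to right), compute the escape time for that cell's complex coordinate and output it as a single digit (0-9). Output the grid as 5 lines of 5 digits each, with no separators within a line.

Answer: 22222
39322
99732
99942
99942

Derivation:
(row=0, col=0): c = -0.5600 + 1.5000i → escape time 2
(row=0, col=1): c = -0.1700 + 1.5000i → escape time 2
(row=0, col=2): c = 0.2200 + 1.5000i → escape time 2
(row=0, col=3): c = 0.6100 + 1.5000i → escape time 2
(row=0, col=4): c = 1.0000 + 1.5000i → escape time 2
(row=1, col=0): c = -0.5600 + 1.0850i → escape time 3
(row=1, col=1): c = -0.1700 + 1.0850i → escape time 9
(row=1, col=2): c = 0.2200 + 1.0850i → escape time 3
(row=1, col=3): c = 0.6100 + 1.0850i → escape time 2
(row=1, col=4): c = 1.0000 + 1.0850i → escape time 2
(row=2, col=0): c = -0.5600 + 0.6700i → escape time 9
(row=2, col=1): c = -0.1700 + 0.6700i → escape time 9
(row=2, col=2): c = 0.2200 + 0.6700i → escape time 7
(row=2, col=3): c = 0.6100 + 0.6700i → escape time 3
(row=2, col=4): c = 1.0000 + 0.6700i → escape time 2
(row=3, col=0): c = -0.5600 + 0.2550i → escape time 9
(row=3, col=1): c = -0.1700 + 0.2550i → escape time 9
(row=3, col=2): c = 0.2200 + 0.2550i → escape time 9
(row=3, col=3): c = 0.6100 + 0.2550i → escape time 4
(row=3, col=4): c = 1.0000 + 0.2550i → escape time 2
(row=4, col=0): c = -0.5600 + -0.1600i → escape time 9
(row=4, col=1): c = -0.1700 + -0.1600i → escape time 9
(row=4, col=2): c = 0.2200 + -0.1600i → escape time 9
(row=4, col=3): c = 0.6100 + -0.1600i → escape time 4
(row=4, col=4): c = 1.0000 + -0.1600i → escape time 2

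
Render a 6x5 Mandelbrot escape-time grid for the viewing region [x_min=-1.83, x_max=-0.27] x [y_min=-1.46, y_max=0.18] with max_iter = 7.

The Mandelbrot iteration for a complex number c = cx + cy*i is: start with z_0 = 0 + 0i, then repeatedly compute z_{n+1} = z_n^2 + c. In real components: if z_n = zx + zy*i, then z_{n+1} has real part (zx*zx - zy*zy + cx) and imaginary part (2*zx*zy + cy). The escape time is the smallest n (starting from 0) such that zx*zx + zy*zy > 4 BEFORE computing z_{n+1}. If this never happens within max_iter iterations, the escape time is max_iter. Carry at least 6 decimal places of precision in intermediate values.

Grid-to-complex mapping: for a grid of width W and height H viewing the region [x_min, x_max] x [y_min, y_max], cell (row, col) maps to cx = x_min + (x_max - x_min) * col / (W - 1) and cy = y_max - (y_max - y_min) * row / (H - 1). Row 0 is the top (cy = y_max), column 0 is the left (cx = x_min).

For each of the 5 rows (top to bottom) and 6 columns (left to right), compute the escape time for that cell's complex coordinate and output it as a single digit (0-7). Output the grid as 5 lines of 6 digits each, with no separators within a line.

(row=0, col=0): c = -1.8300 + 0.1800i → escape time 4
(row=0, col=1): c = -1.5180 + 0.1800i → escape time 5
(row=0, col=2): c = -1.2060 + 0.1800i → escape time 7
(row=0, col=3): c = -0.8940 + 0.1800i → escape time 7
(row=0, col=4): c = -0.5820 + 0.1800i → escape time 7
(row=0, col=5): c = -0.2700 + 0.1800i → escape time 7
(row=1, col=0): c = -1.8300 + -0.2300i → escape time 4
(row=1, col=1): c = -1.5180 + -0.2300i → escape time 5
(row=1, col=2): c = -1.2060 + -0.2300i → escape time 7
(row=1, col=3): c = -0.8940 + -0.2300i → escape time 7
(row=1, col=4): c = -0.5820 + -0.2300i → escape time 7
(row=1, col=5): c = -0.2700 + -0.2300i → escape time 7
(row=2, col=0): c = -1.8300 + -0.6400i → escape time 2
(row=2, col=1): c = -1.5180 + -0.6400i → escape time 3
(row=2, col=2): c = -1.2060 + -0.6400i → escape time 3
(row=2, col=3): c = -0.8940 + -0.6400i → escape time 5
(row=2, col=4): c = -0.5820 + -0.6400i → escape time 7
(row=2, col=5): c = -0.2700 + -0.6400i → escape time 7
(row=3, col=0): c = -1.8300 + -1.0500i → escape time 1
(row=3, col=1): c = -1.5180 + -1.0500i → escape time 2
(row=3, col=2): c = -1.2060 + -1.0500i → escape time 3
(row=3, col=3): c = -0.8940 + -1.0500i → escape time 3
(row=3, col=4): c = -0.5820 + -1.0500i → escape time 4
(row=3, col=5): c = -0.2700 + -1.0500i → escape time 5
(row=4, col=0): c = -1.8300 + -1.4600i → escape time 1
(row=4, col=1): c = -1.5180 + -1.4600i → escape time 1
(row=4, col=2): c = -1.2060 + -1.4600i → escape time 2
(row=4, col=3): c = -0.8940 + -1.4600i → escape time 2
(row=4, col=4): c = -0.5820 + -1.4600i → escape time 2
(row=4, col=5): c = -0.2700 + -1.4600i → escape time 2

Answer: 457777
457777
233577
123345
112222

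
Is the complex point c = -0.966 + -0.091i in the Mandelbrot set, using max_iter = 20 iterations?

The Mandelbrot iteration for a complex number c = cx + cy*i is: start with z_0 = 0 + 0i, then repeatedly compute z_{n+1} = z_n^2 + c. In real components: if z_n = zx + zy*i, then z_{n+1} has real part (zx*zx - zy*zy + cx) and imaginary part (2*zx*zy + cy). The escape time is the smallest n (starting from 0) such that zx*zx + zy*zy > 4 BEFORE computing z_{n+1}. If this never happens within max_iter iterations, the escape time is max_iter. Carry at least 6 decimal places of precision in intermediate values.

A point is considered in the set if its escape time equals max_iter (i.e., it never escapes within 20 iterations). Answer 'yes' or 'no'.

Answer: yes

Derivation:
z_0 = 0 + 0i, c = -0.9660 + -0.0910i
Iter 1: z = -0.9660 + -0.0910i, |z|^2 = 0.9414
Iter 2: z = -0.0411 + 0.0848i, |z|^2 = 0.0089
Iter 3: z = -0.9715 + -0.0980i, |z|^2 = 0.9534
Iter 4: z = -0.0318 + 0.0994i, |z|^2 = 0.0109
Iter 5: z = -0.9749 + -0.0973i, |z|^2 = 0.9598
Iter 6: z = -0.0251 + 0.0987i, |z|^2 = 0.0104
Iter 7: z = -0.9751 + -0.0960i, |z|^2 = 0.9601
Iter 8: z = -0.0244 + 0.0961i, |z|^2 = 0.0098
Iter 9: z = -0.9747 + -0.0957i, |z|^2 = 0.9591
Iter 10: z = -0.0252 + 0.0955i, |z|^2 = 0.0098
Iter 11: z = -0.9745 + -0.0958i, |z|^2 = 0.9588
Iter 12: z = -0.0256 + 0.0957i, |z|^2 = 0.0098
Iter 13: z = -0.9745 + -0.0959i, |z|^2 = 0.9589
Iter 14: z = -0.0255 + 0.0959i, |z|^2 = 0.0098
Iter 15: z = -0.9745 + -0.0959i, |z|^2 = 0.9589
Iter 16: z = -0.0255 + 0.0959i, |z|^2 = 0.0098
Iter 17: z = -0.9746 + -0.0959i, |z|^2 = 0.9589
Iter 18: z = -0.0254 + 0.0959i, |z|^2 = 0.0098
Iter 19: z = -0.9745 + -0.0959i, |z|^2 = 0.9589
Did not escape in 20 iterations → in set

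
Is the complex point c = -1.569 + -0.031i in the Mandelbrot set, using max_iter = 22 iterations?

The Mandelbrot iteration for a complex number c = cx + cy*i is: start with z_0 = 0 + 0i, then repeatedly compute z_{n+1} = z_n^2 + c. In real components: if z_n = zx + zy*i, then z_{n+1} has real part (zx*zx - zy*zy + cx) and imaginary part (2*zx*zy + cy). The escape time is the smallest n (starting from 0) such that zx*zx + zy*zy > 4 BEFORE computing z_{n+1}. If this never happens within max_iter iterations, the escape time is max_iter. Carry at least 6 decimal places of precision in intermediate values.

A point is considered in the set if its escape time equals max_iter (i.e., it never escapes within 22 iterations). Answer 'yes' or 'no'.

Answer: no

Derivation:
z_0 = 0 + 0i, c = -1.5690 + -0.0310i
Iter 1: z = -1.5690 + -0.0310i, |z|^2 = 2.4627
Iter 2: z = 0.8918 + 0.0663i, |z|^2 = 0.7997
Iter 3: z = -0.7781 + 0.0872i, |z|^2 = 0.6130
Iter 4: z = -0.9712 + -0.1667i, |z|^2 = 0.9710
Iter 5: z = -0.6536 + 0.2928i, |z|^2 = 0.5129
Iter 6: z = -1.2276 + -0.4138i, |z|^2 = 1.6782
Iter 7: z = -0.2333 + 0.9849i, |z|^2 = 1.0244
Iter 8: z = -2.4846 + -0.4905i, |z|^2 = 6.4138
Escaped at iteration 8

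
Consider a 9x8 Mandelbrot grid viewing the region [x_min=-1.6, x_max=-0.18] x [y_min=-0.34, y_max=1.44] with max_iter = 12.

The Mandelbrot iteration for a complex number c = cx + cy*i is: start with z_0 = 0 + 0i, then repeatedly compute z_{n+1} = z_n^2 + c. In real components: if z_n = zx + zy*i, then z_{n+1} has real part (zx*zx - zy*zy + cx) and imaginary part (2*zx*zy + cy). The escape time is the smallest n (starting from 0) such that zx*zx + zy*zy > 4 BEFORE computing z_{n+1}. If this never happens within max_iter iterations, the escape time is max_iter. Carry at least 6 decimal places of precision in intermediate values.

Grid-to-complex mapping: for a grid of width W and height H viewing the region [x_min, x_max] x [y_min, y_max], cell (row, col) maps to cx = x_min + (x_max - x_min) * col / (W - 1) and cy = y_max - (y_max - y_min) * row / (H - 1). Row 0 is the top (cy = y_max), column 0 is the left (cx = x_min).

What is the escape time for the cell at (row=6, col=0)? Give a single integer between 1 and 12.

z_0 = 0 + 0i, c = -1.6000 + -0.0857i
Iter 1: z = -1.6000 + -0.0857i, |z|^2 = 2.5673
Iter 2: z = 0.9527 + 0.1886i, |z|^2 = 0.9431
Iter 3: z = -0.7280 + 0.2736i, |z|^2 = 0.6048
Iter 4: z = -1.1448 + -0.4840i, |z|^2 = 1.5450
Iter 5: z = -0.5236 + 1.0226i, |z|^2 = 1.3199
Iter 6: z = -2.3715 + -1.1566i, |z|^2 = 6.9618
Escaped at iteration 6

Answer: 6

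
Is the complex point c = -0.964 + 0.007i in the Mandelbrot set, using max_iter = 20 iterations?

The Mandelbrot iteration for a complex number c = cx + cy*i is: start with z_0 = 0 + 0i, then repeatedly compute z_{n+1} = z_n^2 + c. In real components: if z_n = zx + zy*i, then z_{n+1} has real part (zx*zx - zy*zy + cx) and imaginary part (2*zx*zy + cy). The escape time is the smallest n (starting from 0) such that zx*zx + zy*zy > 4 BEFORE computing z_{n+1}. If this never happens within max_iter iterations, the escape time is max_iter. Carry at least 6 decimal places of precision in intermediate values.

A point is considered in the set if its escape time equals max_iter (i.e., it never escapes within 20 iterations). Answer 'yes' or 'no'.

Answer: yes

Derivation:
z_0 = 0 + 0i, c = -0.9640 + 0.0070i
Iter 1: z = -0.9640 + 0.0070i, |z|^2 = 0.9293
Iter 2: z = -0.0348 + -0.0065i, |z|^2 = 0.0012
Iter 3: z = -0.9628 + 0.0075i, |z|^2 = 0.9271
Iter 4: z = -0.0370 + -0.0073i, |z|^2 = 0.0014
Iter 5: z = -0.9627 + 0.0075i, |z|^2 = 0.9268
Iter 6: z = -0.0373 + -0.0075i, |z|^2 = 0.0014
Iter 7: z = -0.9627 + 0.0076i, |z|^2 = 0.9268
Iter 8: z = -0.0373 + -0.0076i, |z|^2 = 0.0015
Iter 9: z = -0.9627 + 0.0076i, |z|^2 = 0.9268
Iter 10: z = -0.0373 + -0.0076i, |z|^2 = 0.0015
Iter 11: z = -0.9627 + 0.0076i, |z|^2 = 0.9268
Iter 12: z = -0.0373 + -0.0076i, |z|^2 = 0.0015
Iter 13: z = -0.9627 + 0.0076i, |z|^2 = 0.9268
Iter 14: z = -0.0373 + -0.0076i, |z|^2 = 0.0015
Iter 15: z = -0.9627 + 0.0076i, |z|^2 = 0.9268
Iter 16: z = -0.0373 + -0.0076i, |z|^2 = 0.0015
Iter 17: z = -0.9627 + 0.0076i, |z|^2 = 0.9268
Iter 18: z = -0.0373 + -0.0076i, |z|^2 = 0.0015
Iter 19: z = -0.9627 + 0.0076i, |z|^2 = 0.9268
Did not escape in 20 iterations → in set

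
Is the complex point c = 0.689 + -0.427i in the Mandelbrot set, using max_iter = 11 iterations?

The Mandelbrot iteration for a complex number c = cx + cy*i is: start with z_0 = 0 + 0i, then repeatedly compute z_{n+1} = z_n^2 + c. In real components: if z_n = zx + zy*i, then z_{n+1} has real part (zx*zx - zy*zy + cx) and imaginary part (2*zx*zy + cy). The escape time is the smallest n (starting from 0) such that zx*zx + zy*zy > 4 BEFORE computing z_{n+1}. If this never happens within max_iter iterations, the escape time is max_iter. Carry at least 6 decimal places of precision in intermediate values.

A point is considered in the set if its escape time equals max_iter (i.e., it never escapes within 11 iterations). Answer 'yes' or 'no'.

Answer: no

Derivation:
z_0 = 0 + 0i, c = 0.6890 + -0.4270i
Iter 1: z = 0.6890 + -0.4270i, |z|^2 = 0.6570
Iter 2: z = 0.9814 + -1.0154i, |z|^2 = 1.9942
Iter 3: z = 0.6211 + -2.4200i, |z|^2 = 6.2423
Escaped at iteration 3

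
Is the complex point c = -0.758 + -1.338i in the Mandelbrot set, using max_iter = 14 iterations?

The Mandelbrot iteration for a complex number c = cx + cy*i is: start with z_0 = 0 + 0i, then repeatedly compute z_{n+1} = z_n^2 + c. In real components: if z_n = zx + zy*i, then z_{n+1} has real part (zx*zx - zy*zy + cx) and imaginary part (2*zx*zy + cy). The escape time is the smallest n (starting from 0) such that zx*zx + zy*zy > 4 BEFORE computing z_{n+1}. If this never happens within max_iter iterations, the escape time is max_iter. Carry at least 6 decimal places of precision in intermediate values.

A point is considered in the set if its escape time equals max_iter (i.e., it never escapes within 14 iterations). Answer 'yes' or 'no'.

z_0 = 0 + 0i, c = -0.7580 + -1.3380i
Iter 1: z = -0.7580 + -1.3380i, |z|^2 = 2.3648
Iter 2: z = -1.9737 + 0.6904i, |z|^2 = 4.3721
Escaped at iteration 2

Answer: no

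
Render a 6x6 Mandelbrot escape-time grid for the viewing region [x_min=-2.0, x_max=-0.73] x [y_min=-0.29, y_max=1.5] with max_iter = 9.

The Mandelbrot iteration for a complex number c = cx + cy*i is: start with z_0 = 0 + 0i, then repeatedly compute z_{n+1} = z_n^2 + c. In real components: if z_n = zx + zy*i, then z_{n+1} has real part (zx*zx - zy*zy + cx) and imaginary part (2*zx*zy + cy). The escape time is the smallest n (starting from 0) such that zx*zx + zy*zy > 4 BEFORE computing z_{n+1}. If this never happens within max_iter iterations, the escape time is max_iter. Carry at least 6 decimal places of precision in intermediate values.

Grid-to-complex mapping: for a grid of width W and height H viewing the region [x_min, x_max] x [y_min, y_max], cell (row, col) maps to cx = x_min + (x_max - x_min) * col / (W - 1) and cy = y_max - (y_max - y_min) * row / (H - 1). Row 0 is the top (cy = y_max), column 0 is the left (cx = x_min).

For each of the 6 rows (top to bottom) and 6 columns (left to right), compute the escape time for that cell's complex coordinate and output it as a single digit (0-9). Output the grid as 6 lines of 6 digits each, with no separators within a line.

(row=0, col=0): c = -2.0000 + 1.5000i → escape time 1
(row=0, col=1): c = -1.7460 + 1.5000i → escape time 1
(row=0, col=2): c = -1.4920 + 1.5000i → escape time 1
(row=0, col=3): c = -1.2380 + 1.5000i → escape time 2
(row=0, col=4): c = -0.9840 + 1.5000i → escape time 2
(row=0, col=5): c = -0.7300 + 1.5000i → escape time 2
(row=1, col=0): c = -2.0000 + 1.1420i → escape time 1
(row=1, col=1): c = -1.7460 + 1.1420i → escape time 1
(row=1, col=2): c = -1.4920 + 1.1420i → escape time 2
(row=1, col=3): c = -1.2380 + 1.1420i → escape time 3
(row=1, col=4): c = -0.9840 + 1.1420i → escape time 3
(row=1, col=5): c = -0.7300 + 1.1420i → escape time 3
(row=2, col=0): c = -2.0000 + 0.7840i → escape time 1
(row=2, col=1): c = -1.7460 + 0.7840i → escape time 2
(row=2, col=2): c = -1.4920 + 0.7840i → escape time 3
(row=2, col=3): c = -1.2380 + 0.7840i → escape time 3
(row=2, col=4): c = -0.9840 + 0.7840i → escape time 3
(row=2, col=5): c = -0.7300 + 0.7840i → escape time 4
(row=3, col=0): c = -2.0000 + 0.4260i → escape time 1
(row=3, col=1): c = -1.7460 + 0.4260i → escape time 3
(row=3, col=2): c = -1.4920 + 0.4260i → escape time 4
(row=3, col=3): c = -1.2380 + 0.4260i → escape time 7
(row=3, col=4): c = -0.9840 + 0.4260i → escape time 6
(row=3, col=5): c = -0.7300 + 0.4260i → escape time 8
(row=4, col=0): c = -2.0000 + 0.0680i → escape time 1
(row=4, col=1): c = -1.7460 + 0.0680i → escape time 7
(row=4, col=2): c = -1.4920 + 0.0680i → escape time 7
(row=4, col=3): c = -1.2380 + 0.0680i → escape time 9
(row=4, col=4): c = -0.9840 + 0.0680i → escape time 9
(row=4, col=5): c = -0.7300 + 0.0680i → escape time 9
(row=5, col=0): c = -2.0000 + -0.2900i → escape time 1
(row=5, col=1): c = -1.7460 + -0.2900i → escape time 4
(row=5, col=2): c = -1.4920 + -0.2900i → escape time 5
(row=5, col=3): c = -1.2380 + -0.2900i → escape time 9
(row=5, col=4): c = -0.9840 + -0.2900i → escape time 9
(row=5, col=5): c = -0.7300 + -0.2900i → escape time 9

Answer: 111222
112333
123334
134768
177999
145999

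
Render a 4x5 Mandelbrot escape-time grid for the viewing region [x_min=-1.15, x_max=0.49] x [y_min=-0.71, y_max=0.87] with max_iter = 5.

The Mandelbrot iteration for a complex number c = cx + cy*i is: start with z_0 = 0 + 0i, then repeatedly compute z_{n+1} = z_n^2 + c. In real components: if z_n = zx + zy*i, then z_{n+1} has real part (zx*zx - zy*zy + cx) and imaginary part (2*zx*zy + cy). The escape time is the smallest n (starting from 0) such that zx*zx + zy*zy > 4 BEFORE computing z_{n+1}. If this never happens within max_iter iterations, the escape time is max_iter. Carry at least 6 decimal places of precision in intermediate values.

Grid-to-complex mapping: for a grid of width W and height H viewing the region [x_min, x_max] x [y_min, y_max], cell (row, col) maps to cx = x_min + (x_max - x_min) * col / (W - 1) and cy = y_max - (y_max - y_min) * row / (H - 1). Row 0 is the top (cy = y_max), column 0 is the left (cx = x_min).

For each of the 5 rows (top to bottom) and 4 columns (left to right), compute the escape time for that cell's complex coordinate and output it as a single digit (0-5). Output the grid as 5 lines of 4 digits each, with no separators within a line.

Answer: 3453
5555
5555
5555
3554

Derivation:
(row=0, col=0): c = -1.1500 + 0.8700i → escape time 3
(row=0, col=1): c = -0.6033 + 0.8700i → escape time 4
(row=0, col=2): c = -0.0567 + 0.8700i → escape time 5
(row=0, col=3): c = 0.4900 + 0.8700i → escape time 3
(row=1, col=0): c = -1.1500 + 0.4750i → escape time 5
(row=1, col=1): c = -0.6033 + 0.4750i → escape time 5
(row=1, col=2): c = -0.0567 + 0.4750i → escape time 5
(row=1, col=3): c = 0.4900 + 0.4750i → escape time 5
(row=2, col=0): c = -1.1500 + 0.0800i → escape time 5
(row=2, col=1): c = -0.6033 + 0.0800i → escape time 5
(row=2, col=2): c = -0.0567 + 0.0800i → escape time 5
(row=2, col=3): c = 0.4900 + 0.0800i → escape time 5
(row=3, col=0): c = -1.1500 + -0.3150i → escape time 5
(row=3, col=1): c = -0.6033 + -0.3150i → escape time 5
(row=3, col=2): c = -0.0567 + -0.3150i → escape time 5
(row=3, col=3): c = 0.4900 + -0.3150i → escape time 5
(row=4, col=0): c = -1.1500 + -0.7100i → escape time 3
(row=4, col=1): c = -0.6033 + -0.7100i → escape time 5
(row=4, col=2): c = -0.0567 + -0.7100i → escape time 5
(row=4, col=3): c = 0.4900 + -0.7100i → escape time 4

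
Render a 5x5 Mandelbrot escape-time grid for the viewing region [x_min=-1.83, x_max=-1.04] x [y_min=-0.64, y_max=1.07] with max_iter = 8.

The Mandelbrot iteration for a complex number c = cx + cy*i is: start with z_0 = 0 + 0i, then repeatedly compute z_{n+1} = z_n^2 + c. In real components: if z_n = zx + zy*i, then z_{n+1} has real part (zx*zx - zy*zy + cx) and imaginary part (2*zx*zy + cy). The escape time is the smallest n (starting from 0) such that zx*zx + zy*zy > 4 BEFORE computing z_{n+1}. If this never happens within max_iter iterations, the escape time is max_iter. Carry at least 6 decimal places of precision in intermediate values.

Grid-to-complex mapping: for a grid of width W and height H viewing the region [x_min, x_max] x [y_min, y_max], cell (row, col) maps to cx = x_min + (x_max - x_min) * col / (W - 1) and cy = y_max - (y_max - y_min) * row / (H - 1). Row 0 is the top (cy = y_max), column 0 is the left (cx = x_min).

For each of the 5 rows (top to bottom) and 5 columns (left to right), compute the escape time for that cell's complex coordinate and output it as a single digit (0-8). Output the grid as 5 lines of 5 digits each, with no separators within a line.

Answer: 12233
23334
44588
44588
23334

Derivation:
(row=0, col=0): c = -1.8300 + 1.0700i → escape time 1
(row=0, col=1): c = -1.6325 + 1.0700i → escape time 2
(row=0, col=2): c = -1.4350 + 1.0700i → escape time 2
(row=0, col=3): c = -1.2375 + 1.0700i → escape time 3
(row=0, col=4): c = -1.0400 + 1.0700i → escape time 3
(row=1, col=0): c = -1.8300 + 0.6425i → escape time 2
(row=1, col=1): c = -1.6325 + 0.6425i → escape time 3
(row=1, col=2): c = -1.4350 + 0.6425i → escape time 3
(row=1, col=3): c = -1.2375 + 0.6425i → escape time 3
(row=1, col=4): c = -1.0400 + 0.6425i → escape time 4
(row=2, col=0): c = -1.8300 + 0.2150i → escape time 4
(row=2, col=1): c = -1.6325 + 0.2150i → escape time 4
(row=2, col=2): c = -1.4350 + 0.2150i → escape time 5
(row=2, col=3): c = -1.2375 + 0.2150i → escape time 8
(row=2, col=4): c = -1.0400 + 0.2150i → escape time 8
(row=3, col=0): c = -1.8300 + -0.2125i → escape time 4
(row=3, col=1): c = -1.6325 + -0.2125i → escape time 4
(row=3, col=2): c = -1.4350 + -0.2125i → escape time 5
(row=3, col=3): c = -1.2375 + -0.2125i → escape time 8
(row=3, col=4): c = -1.0400 + -0.2125i → escape time 8
(row=4, col=0): c = -1.8300 + -0.6400i → escape time 2
(row=4, col=1): c = -1.6325 + -0.6400i → escape time 3
(row=4, col=2): c = -1.4350 + -0.6400i → escape time 3
(row=4, col=3): c = -1.2375 + -0.6400i → escape time 3
(row=4, col=4): c = -1.0400 + -0.6400i → escape time 4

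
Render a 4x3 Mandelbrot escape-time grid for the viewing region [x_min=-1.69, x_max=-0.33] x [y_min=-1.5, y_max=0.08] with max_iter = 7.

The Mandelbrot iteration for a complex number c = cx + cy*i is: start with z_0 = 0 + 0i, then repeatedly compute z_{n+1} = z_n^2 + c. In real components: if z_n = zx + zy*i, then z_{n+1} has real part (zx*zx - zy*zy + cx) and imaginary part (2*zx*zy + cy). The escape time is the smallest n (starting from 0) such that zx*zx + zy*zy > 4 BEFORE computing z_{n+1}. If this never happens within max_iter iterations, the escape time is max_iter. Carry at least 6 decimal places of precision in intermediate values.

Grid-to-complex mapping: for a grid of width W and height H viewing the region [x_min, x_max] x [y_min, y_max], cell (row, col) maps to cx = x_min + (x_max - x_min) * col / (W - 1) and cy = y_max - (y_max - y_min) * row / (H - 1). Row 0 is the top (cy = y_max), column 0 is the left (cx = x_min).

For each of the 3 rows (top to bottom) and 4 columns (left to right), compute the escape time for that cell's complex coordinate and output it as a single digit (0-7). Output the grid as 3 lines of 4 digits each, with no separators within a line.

Answer: 6777
3347
1222

Derivation:
(row=0, col=0): c = -1.6900 + 0.0800i → escape time 6
(row=0, col=1): c = -1.2367 + 0.0800i → escape time 7
(row=0, col=2): c = -0.7833 + 0.0800i → escape time 7
(row=0, col=3): c = -0.3300 + 0.0800i → escape time 7
(row=1, col=0): c = -1.6900 + -0.7100i → escape time 3
(row=1, col=1): c = -1.2367 + -0.7100i → escape time 3
(row=1, col=2): c = -0.7833 + -0.7100i → escape time 4
(row=1, col=3): c = -0.3300 + -0.7100i → escape time 7
(row=2, col=0): c = -1.6900 + -1.5000i → escape time 1
(row=2, col=1): c = -1.2367 + -1.5000i → escape time 2
(row=2, col=2): c = -0.7833 + -1.5000i → escape time 2
(row=2, col=3): c = -0.3300 + -1.5000i → escape time 2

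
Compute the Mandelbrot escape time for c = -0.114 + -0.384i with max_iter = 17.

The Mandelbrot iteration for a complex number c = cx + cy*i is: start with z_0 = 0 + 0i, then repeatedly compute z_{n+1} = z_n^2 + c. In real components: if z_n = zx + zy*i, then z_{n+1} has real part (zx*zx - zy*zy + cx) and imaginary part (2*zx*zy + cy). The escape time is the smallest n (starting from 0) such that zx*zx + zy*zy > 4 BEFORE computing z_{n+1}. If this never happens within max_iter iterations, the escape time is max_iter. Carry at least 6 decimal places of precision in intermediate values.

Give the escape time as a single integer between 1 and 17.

z_0 = 0 + 0i, c = -0.1140 + -0.3840i
Iter 1: z = -0.1140 + -0.3840i, |z|^2 = 0.1605
Iter 2: z = -0.2485 + -0.2964i, |z|^2 = 0.1496
Iter 3: z = -0.1401 + -0.2367i, |z|^2 = 0.0757
Iter 4: z = -0.1504 + -0.3177i, |z|^2 = 0.1235
Iter 5: z = -0.1923 + -0.2885i, |z|^2 = 0.1202
Iter 6: z = -0.1602 + -0.2731i, |z|^2 = 0.1002
Iter 7: z = -0.1629 + -0.2965i, |z|^2 = 0.1144
Iter 8: z = -0.1754 + -0.2874i, |z|^2 = 0.1134
Iter 9: z = -0.1658 + -0.2832i, |z|^2 = 0.1077
Iter 10: z = -0.1667 + -0.2901i, |z|^2 = 0.1119
Iter 11: z = -0.1704 + -0.2873i, |z|^2 = 0.1116
Iter 12: z = -0.1675 + -0.2861i, |z|^2 = 0.1099
Iter 13: z = -0.1678 + -0.2881i, |z|^2 = 0.1112
Iter 14: z = -0.1689 + -0.2873i, |z|^2 = 0.1111
Iter 15: z = -0.1680 + -0.2870i, |z|^2 = 0.1106
Iter 16: z = -0.1681 + -0.2876i, |z|^2 = 0.1110

Answer: 17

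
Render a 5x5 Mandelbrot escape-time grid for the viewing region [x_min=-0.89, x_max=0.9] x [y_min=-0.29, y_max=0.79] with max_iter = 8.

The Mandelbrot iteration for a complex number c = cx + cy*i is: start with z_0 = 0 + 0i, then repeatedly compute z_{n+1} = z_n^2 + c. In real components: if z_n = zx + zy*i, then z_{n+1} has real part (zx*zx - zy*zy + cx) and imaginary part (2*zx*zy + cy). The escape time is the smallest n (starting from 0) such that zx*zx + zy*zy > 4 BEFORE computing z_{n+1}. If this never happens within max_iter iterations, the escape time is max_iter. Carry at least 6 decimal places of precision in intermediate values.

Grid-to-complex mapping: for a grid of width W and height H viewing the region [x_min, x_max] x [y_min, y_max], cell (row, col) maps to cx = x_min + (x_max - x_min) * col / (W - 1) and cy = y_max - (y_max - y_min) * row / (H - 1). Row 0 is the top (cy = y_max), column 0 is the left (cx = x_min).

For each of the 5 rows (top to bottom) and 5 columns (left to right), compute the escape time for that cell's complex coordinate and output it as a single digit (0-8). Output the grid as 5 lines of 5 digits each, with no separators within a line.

(row=0, col=0): c = -0.8900 + 0.7900i → escape time 4
(row=0, col=1): c = -0.4425 + 0.7900i → escape time 6
(row=0, col=2): c = 0.0050 + 0.7900i → escape time 8
(row=0, col=3): c = 0.4525 + 0.7900i → escape time 3
(row=0, col=4): c = 0.9000 + 0.7900i → escape time 2
(row=1, col=0): c = -0.8900 + 0.5200i → escape time 5
(row=1, col=1): c = -0.4425 + 0.5200i → escape time 8
(row=1, col=2): c = 0.0050 + 0.5200i → escape time 8
(row=1, col=3): c = 0.4525 + 0.5200i → escape time 5
(row=1, col=4): c = 0.9000 + 0.5200i → escape time 2
(row=2, col=0): c = -0.8900 + 0.2500i → escape time 8
(row=2, col=1): c = -0.4425 + 0.2500i → escape time 8
(row=2, col=2): c = 0.0050 + 0.2500i → escape time 8
(row=2, col=3): c = 0.4525 + 0.2500i → escape time 8
(row=2, col=4): c = 0.9000 + 0.2500i → escape time 3
(row=3, col=0): c = -0.8900 + -0.0200i → escape time 8
(row=3, col=1): c = -0.4425 + -0.0200i → escape time 8
(row=3, col=2): c = 0.0050 + -0.0200i → escape time 8
(row=3, col=3): c = 0.4525 + -0.0200i → escape time 6
(row=3, col=4): c = 0.9000 + -0.0200i → escape time 3
(row=4, col=0): c = -0.8900 + -0.2900i → escape time 8
(row=4, col=1): c = -0.4425 + -0.2900i → escape time 8
(row=4, col=2): c = 0.0050 + -0.2900i → escape time 8
(row=4, col=3): c = 0.4525 + -0.2900i → escape time 7
(row=4, col=4): c = 0.9000 + -0.2900i → escape time 3

Answer: 46832
58852
88883
88863
88873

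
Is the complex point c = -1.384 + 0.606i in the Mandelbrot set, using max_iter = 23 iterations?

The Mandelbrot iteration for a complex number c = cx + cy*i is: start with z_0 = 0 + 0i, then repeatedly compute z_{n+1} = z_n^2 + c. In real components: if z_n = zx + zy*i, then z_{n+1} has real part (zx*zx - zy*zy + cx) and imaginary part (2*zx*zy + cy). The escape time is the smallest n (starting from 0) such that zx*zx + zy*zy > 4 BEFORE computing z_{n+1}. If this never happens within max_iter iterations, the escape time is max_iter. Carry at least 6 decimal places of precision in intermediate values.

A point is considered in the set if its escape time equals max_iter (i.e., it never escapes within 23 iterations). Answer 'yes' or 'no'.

z_0 = 0 + 0i, c = -1.3840 + 0.6060i
Iter 1: z = -1.3840 + 0.6060i, |z|^2 = 2.2827
Iter 2: z = 0.1642 + -1.0714i, |z|^2 = 1.1749
Iter 3: z = -2.5049 + 0.2541i, |z|^2 = 6.3393
Escaped at iteration 3

Answer: no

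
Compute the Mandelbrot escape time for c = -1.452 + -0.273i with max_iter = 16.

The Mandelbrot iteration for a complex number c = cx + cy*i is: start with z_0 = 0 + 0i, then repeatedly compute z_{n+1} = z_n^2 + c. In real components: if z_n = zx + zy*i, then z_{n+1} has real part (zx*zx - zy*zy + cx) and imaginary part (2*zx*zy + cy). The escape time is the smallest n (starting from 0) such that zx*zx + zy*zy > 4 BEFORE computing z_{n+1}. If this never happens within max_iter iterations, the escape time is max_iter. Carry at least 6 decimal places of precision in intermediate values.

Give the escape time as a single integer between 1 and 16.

z_0 = 0 + 0i, c = -1.4520 + -0.2730i
Iter 1: z = -1.4520 + -0.2730i, |z|^2 = 2.1828
Iter 2: z = 0.5818 + 0.5198i, |z|^2 = 0.6086
Iter 3: z = -1.3837 + 0.3318i, |z|^2 = 2.0248
Iter 4: z = 0.3526 + -1.1912i, |z|^2 = 1.5434
Iter 5: z = -2.7468 + -1.1130i, |z|^2 = 8.7835
Escaped at iteration 5

Answer: 5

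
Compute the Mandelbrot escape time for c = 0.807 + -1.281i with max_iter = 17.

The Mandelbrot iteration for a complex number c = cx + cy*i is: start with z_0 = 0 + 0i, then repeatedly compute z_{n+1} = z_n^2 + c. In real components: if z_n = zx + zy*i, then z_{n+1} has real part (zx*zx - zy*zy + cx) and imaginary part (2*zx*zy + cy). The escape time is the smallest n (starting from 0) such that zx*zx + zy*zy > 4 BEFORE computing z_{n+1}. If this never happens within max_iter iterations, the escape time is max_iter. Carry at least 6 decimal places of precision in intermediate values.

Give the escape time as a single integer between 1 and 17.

z_0 = 0 + 0i, c = 0.8070 + -1.2810i
Iter 1: z = 0.8070 + -1.2810i, |z|^2 = 2.2922
Iter 2: z = -0.1827 + -3.3485i, |z|^2 = 11.2461
Escaped at iteration 2

Answer: 2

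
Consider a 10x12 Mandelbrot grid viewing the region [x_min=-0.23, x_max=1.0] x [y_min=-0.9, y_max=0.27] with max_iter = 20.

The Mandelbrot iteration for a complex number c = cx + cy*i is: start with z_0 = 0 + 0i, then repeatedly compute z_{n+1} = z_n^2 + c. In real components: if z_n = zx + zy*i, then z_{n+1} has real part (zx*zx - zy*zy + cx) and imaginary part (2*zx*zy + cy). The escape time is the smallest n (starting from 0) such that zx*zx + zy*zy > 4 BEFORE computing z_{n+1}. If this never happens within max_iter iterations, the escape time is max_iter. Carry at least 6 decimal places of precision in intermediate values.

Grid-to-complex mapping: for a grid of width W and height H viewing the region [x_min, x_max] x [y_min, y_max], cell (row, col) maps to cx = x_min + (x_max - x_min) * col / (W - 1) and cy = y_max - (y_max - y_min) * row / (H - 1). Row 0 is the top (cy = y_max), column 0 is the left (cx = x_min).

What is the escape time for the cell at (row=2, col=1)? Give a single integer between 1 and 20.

Answer: 20

Derivation:
z_0 = 0 + 0i, c = -0.0933 + 0.0573i
Iter 1: z = -0.0933 + 0.0573i, |z|^2 = 0.0120
Iter 2: z = -0.0879 + 0.0466i, |z|^2 = 0.0099
Iter 3: z = -0.0878 + 0.0491i, |z|^2 = 0.0101
Iter 4: z = -0.0880 + 0.0487i, |z|^2 = 0.0101
Iter 5: z = -0.0880 + 0.0487i, |z|^2 = 0.0101
Iter 6: z = -0.0880 + 0.0487i, |z|^2 = 0.0101
Iter 7: z = -0.0880 + 0.0487i, |z|^2 = 0.0101
Iter 8: z = -0.0880 + 0.0487i, |z|^2 = 0.0101
Iter 9: z = -0.0880 + 0.0487i, |z|^2 = 0.0101
Iter 10: z = -0.0880 + 0.0487i, |z|^2 = 0.0101
Iter 11: z = -0.0880 + 0.0487i, |z|^2 = 0.0101
Iter 12: z = -0.0880 + 0.0487i, |z|^2 = 0.0101
Iter 13: z = -0.0880 + 0.0487i, |z|^2 = 0.0101
Iter 14: z = -0.0880 + 0.0487i, |z|^2 = 0.0101
Iter 15: z = -0.0880 + 0.0487i, |z|^2 = 0.0101
Iter 16: z = -0.0880 + 0.0487i, |z|^2 = 0.0101
Iter 17: z = -0.0880 + 0.0487i, |z|^2 = 0.0101
Iter 18: z = -0.0880 + 0.0487i, |z|^2 = 0.0101
Iter 19: z = -0.0880 + 0.0487i, |z|^2 = 0.0101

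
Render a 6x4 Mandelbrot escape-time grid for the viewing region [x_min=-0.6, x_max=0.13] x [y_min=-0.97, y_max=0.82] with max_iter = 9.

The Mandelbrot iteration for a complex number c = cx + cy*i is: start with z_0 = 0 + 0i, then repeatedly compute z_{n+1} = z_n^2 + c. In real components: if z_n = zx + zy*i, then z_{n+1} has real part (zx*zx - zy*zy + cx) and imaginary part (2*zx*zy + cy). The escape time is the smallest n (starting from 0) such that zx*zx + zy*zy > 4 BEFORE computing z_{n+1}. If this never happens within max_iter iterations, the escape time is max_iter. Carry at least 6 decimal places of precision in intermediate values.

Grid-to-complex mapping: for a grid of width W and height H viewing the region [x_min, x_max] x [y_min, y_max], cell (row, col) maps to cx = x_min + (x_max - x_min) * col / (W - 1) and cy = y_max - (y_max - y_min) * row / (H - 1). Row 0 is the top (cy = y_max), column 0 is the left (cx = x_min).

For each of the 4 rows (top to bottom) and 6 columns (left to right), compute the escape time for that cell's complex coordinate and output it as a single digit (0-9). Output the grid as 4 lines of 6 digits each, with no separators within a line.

Answer: 458995
999999
999999
445984

Derivation:
(row=0, col=0): c = -0.6000 + 0.8200i → escape time 4
(row=0, col=1): c = -0.4540 + 0.8200i → escape time 5
(row=0, col=2): c = -0.3080 + 0.8200i → escape time 8
(row=0, col=3): c = -0.1620 + 0.8200i → escape time 9
(row=0, col=4): c = -0.0160 + 0.8200i → escape time 9
(row=0, col=5): c = 0.1300 + 0.8200i → escape time 5
(row=1, col=0): c = -0.6000 + 0.2233i → escape time 9
(row=1, col=1): c = -0.4540 + 0.2233i → escape time 9
(row=1, col=2): c = -0.3080 + 0.2233i → escape time 9
(row=1, col=3): c = -0.1620 + 0.2233i → escape time 9
(row=1, col=4): c = -0.0160 + 0.2233i → escape time 9
(row=1, col=5): c = 0.1300 + 0.2233i → escape time 9
(row=2, col=0): c = -0.6000 + -0.3733i → escape time 9
(row=2, col=1): c = -0.4540 + -0.3733i → escape time 9
(row=2, col=2): c = -0.3080 + -0.3733i → escape time 9
(row=2, col=3): c = -0.1620 + -0.3733i → escape time 9
(row=2, col=4): c = -0.0160 + -0.3733i → escape time 9
(row=2, col=5): c = 0.1300 + -0.3733i → escape time 9
(row=3, col=0): c = -0.6000 + -0.9700i → escape time 4
(row=3, col=1): c = -0.4540 + -0.9700i → escape time 4
(row=3, col=2): c = -0.3080 + -0.9700i → escape time 5
(row=3, col=3): c = -0.1620 + -0.9700i → escape time 9
(row=3, col=4): c = -0.0160 + -0.9700i → escape time 8
(row=3, col=5): c = 0.1300 + -0.9700i → escape time 4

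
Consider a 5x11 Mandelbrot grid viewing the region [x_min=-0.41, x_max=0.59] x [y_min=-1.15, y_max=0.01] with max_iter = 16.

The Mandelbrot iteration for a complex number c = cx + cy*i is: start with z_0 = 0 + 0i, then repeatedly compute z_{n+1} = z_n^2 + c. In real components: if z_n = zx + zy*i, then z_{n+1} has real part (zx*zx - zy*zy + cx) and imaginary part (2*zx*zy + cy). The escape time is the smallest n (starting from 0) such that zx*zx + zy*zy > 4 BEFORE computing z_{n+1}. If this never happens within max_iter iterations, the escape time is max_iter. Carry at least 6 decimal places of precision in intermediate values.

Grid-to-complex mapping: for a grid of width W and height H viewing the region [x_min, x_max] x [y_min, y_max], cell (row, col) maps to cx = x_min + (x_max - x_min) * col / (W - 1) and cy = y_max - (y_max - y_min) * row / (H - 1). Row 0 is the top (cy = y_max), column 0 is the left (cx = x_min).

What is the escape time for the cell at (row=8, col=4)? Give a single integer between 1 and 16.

Answer: 2

Derivation:
z_0 = 0 + 0i, c = 0.5900 + -0.9180i
Iter 1: z = 0.5900 + -0.9180i, |z|^2 = 1.1908
Iter 2: z = 0.0954 + -2.0012i, |z|^2 = 4.0141
Escaped at iteration 2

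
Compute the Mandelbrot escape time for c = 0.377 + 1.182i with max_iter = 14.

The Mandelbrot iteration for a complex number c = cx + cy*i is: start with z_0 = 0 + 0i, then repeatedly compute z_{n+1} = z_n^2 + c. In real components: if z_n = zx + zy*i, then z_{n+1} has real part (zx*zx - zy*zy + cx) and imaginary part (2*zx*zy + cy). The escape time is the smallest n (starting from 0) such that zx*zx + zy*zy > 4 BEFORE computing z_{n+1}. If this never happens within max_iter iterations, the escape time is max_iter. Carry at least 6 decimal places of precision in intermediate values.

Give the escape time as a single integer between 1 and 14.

Answer: 2

Derivation:
z_0 = 0 + 0i, c = 0.3770 + 1.1820i
Iter 1: z = 0.3770 + 1.1820i, |z|^2 = 1.5393
Iter 2: z = -0.8780 + 2.0732i, |z|^2 = 5.0691
Escaped at iteration 2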